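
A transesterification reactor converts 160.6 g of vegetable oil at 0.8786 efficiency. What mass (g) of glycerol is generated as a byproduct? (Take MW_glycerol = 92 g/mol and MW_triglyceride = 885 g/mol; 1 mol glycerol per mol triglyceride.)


glycerol = oil * conv * (92/885)
= 160.6 * 0.8786 * 92 / 885
= 14.6684 g

14.6684 g


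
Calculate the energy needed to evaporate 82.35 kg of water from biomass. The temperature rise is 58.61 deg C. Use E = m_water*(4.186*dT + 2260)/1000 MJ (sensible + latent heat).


E = m_water * (4.186 * dT + 2260) / 1000
= 82.35 * (4.186 * 58.61 + 2260) / 1000
= 206.3149 MJ

206.3149 MJ


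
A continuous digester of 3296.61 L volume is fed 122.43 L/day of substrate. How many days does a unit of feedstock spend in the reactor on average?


HRT = V / Q
= 3296.61 / 122.43
= 26.9265 days

26.9265 days


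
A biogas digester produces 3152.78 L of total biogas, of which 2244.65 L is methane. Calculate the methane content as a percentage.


CH4% = V_CH4 / V_total * 100
= 2244.65 / 3152.78 * 100
= 71.1959%

71.1959%


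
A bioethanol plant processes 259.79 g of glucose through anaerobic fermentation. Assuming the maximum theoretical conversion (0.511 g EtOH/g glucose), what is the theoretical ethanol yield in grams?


Theoretical ethanol yield: m_EtOH = 0.511 * m_glucose
m_EtOH = 0.511 * 259.79 = 132.7527 g

132.7527 g


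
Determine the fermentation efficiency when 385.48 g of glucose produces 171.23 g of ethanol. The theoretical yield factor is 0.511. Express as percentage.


Fermentation efficiency = (actual / (0.511 * glucose)) * 100
= (171.23 / (0.511 * 385.48)) * 100
= 86.9275%

86.9275%


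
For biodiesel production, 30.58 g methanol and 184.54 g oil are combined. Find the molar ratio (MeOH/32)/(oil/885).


Molar ratio = n_MeOH / n_oil = (MeOH/32) / (oil/885) = (MeOH * 885) / (32 * oil)
= (30.58 * 885) / (32 * 184.54)
= 4.5829

4.5829


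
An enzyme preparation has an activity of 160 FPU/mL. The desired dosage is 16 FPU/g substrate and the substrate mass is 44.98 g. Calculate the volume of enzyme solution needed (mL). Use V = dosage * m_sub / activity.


V = dosage * m_sub / activity
V = 16 * 44.98 / 160
V = 4.4980 mL

4.4980 mL


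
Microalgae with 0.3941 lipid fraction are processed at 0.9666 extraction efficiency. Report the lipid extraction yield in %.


Y = lipid_content * extraction_eff * 100
= 0.3941 * 0.9666 * 100
= 38.0937%

38.0937%


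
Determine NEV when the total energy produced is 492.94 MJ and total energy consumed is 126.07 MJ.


NEV = E_out - E_in
= 492.94 - 126.07
= 366.8700 MJ

366.8700 MJ


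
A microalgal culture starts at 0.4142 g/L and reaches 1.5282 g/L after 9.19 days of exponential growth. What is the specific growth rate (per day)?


mu = ln(X2/X1) / dt
= ln(1.5282/0.4142) / 9.19
= 0.1421 per day

0.1421 per day


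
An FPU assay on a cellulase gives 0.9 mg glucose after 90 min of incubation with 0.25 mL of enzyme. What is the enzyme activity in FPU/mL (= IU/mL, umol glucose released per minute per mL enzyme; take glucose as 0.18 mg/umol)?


Activity = glucose_mg / (0.18 mg/umol * V_mL * t_min)
= 0.9 / (0.18 * 0.25 * 90)
= 0.2222 FPU/mL

0.2222 FPU/mL


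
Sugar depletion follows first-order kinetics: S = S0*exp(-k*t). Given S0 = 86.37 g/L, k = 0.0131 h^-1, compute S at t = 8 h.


S = S0 * exp(-k * t)
S = 86.37 * exp(-0.0131 * 8)
S = 77.7766 g/L

77.7766 g/L


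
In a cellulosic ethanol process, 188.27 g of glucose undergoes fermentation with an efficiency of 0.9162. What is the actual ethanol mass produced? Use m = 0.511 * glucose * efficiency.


Actual ethanol: m = 0.511 * 188.27 * 0.9162
m = 88.1439 g

88.1439 g


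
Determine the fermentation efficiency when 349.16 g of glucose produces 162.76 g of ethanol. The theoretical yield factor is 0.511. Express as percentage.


Fermentation efficiency = (actual / (0.511 * glucose)) * 100
= (162.76 / (0.511 * 349.16)) * 100
= 91.2226%

91.2226%


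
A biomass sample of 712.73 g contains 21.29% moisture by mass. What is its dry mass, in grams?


Wd = Ww * (1 - MC/100)
= 712.73 * (1 - 21.29/100)
= 560.9898 g

560.9898 g


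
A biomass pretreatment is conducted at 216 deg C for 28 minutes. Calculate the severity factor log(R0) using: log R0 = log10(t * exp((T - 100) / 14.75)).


logR0 = log10(t * exp((T - 100) / 14.75))
= log10(28 * exp((216 - 100) / 14.75))
= 4.8626

4.8626


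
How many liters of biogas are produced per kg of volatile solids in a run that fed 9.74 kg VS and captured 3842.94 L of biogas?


Y = V / VS
= 3842.94 / 9.74
= 394.5524 L/kg VS

394.5524 L/kg VS


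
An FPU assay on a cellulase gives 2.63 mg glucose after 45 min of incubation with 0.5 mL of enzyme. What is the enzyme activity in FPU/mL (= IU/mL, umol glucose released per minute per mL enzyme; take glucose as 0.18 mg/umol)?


Activity = glucose_mg / (0.18 mg/umol * V_mL * t_min)
= 2.63 / (0.18 * 0.5 * 45)
= 0.6494 FPU/mL

0.6494 FPU/mL


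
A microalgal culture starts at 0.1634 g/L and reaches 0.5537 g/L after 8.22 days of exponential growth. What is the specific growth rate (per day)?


mu = ln(X2/X1) / dt
= ln(0.5537/0.1634) / 8.22
= 0.1485 per day

0.1485 per day


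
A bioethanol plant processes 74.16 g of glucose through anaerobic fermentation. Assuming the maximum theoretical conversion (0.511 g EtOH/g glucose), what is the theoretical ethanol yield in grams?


Theoretical ethanol yield: m_EtOH = 0.511 * m_glucose
m_EtOH = 0.511 * 74.16 = 37.8958 g

37.8958 g


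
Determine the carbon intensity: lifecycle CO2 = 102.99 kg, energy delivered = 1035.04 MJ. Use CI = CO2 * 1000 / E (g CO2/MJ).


CI = CO2 * 1000 / E
= 102.99 * 1000 / 1035.04
= 99.5034 g CO2/MJ

99.5034 g CO2/MJ


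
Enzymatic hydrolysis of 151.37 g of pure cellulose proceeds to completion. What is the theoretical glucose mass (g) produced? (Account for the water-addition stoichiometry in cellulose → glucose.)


glucose = cellulose * 180/162
= 151.37 * 180/162
= 168.1889 g

168.1889 g


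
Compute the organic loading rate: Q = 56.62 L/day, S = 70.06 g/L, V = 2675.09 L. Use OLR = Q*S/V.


OLR = Q * S / V
= 56.62 * 70.06 / 2675.09
= 1.4829 g/L/day

1.4829 g/L/day


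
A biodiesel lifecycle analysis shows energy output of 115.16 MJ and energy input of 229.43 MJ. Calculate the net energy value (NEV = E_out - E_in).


NEV = E_out - E_in
= 115.16 - 229.43
= -114.2700 MJ

-114.2700 MJ


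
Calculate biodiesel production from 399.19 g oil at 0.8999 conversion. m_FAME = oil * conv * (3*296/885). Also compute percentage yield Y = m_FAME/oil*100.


m_FAME = oil * conv * (3 * 296 / 885) = oil * conv * (888/885)
= 399.19 * 0.8999 * 888 / 885
= 360.4488 g
Y = m_FAME / oil * 100 = conv * (888/885) * 100
= 0.8999 * 888 / 885 * 100
= 90.30%

360.4488 g FAME; Y = 90.30%


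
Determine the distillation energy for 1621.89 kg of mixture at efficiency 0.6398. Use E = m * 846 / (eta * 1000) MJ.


E = m * 846 / (eta * 1000)
= 1621.89 * 846 / (0.6398 * 1000)
= 2144.6060 MJ

2144.6060 MJ


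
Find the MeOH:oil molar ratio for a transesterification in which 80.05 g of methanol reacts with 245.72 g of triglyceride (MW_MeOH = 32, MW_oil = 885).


Molar ratio = n_MeOH / n_oil = (MeOH/32) / (oil/885) = (MeOH * 885) / (32 * oil)
= (80.05 * 885) / (32 * 245.72)
= 9.0098

9.0098


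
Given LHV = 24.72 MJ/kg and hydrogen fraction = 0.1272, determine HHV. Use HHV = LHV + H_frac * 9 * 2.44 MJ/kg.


HHV = LHV + H_frac * 9 * 2.44
= 24.72 + 0.1272 * 9 * 2.44
= 27.5133 MJ/kg

27.5133 MJ/kg


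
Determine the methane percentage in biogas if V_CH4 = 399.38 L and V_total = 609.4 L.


CH4% = V_CH4 / V_total * 100
= 399.38 / 609.4 * 100
= 65.5366%

65.5366%


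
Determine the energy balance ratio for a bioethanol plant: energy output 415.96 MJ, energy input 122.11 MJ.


EROI = E_out / E_in
= 415.96 / 122.11
= 3.4064

3.4064


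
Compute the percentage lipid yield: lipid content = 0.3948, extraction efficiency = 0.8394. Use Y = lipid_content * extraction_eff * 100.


Y = lipid_content * extraction_eff * 100
= 0.3948 * 0.8394 * 100
= 33.1395%

33.1395%


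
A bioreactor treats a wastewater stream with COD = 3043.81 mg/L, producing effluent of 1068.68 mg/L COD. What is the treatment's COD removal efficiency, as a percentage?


eta = (COD_in - COD_out) / COD_in * 100
= (3043.81 - 1068.68) / 3043.81 * 100
= 64.8901%

64.8901%


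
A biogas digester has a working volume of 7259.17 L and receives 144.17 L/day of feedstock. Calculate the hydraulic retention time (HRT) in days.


HRT = V / Q
= 7259.17 / 144.17
= 50.3515 days

50.3515 days


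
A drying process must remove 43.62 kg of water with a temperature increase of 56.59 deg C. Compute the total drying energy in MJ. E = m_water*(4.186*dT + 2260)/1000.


E = m_water * (4.186 * dT + 2260) / 1000
= 43.62 * (4.186 * 56.59 + 2260) / 1000
= 108.9142 MJ

108.9142 MJ


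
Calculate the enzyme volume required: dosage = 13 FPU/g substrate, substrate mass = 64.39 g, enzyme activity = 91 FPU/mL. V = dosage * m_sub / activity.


V = dosage * m_sub / activity
V = 13 * 64.39 / 91
V = 9.1986 mL

9.1986 mL


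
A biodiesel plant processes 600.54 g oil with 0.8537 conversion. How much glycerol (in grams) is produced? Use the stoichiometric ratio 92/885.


glycerol = oil * conv * (92/885)
= 600.54 * 0.8537 * 92 / 885
= 53.2957 g

53.2957 g


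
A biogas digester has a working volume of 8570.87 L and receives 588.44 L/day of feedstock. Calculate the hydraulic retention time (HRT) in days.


HRT = V / Q
= 8570.87 / 588.44
= 14.5654 days

14.5654 days


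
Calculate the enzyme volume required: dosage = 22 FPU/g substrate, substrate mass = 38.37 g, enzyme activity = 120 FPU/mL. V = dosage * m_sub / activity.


V = dosage * m_sub / activity
V = 22 * 38.37 / 120
V = 7.0345 mL

7.0345 mL


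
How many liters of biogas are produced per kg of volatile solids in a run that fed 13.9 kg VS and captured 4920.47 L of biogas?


Y = V / VS
= 4920.47 / 13.9
= 353.9906 L/kg VS

353.9906 L/kg VS


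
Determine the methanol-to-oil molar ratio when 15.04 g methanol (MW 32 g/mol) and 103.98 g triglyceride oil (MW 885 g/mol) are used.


Molar ratio = n_MeOH / n_oil = (MeOH/32) / (oil/885) = (MeOH * 885) / (32 * oil)
= (15.04 * 885) / (32 * 103.98)
= 4.0003

4.0003


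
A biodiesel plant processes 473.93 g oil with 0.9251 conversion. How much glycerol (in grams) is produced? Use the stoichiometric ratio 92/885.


glycerol = oil * conv * (92/885)
= 473.93 * 0.9251 * 92 / 885
= 45.5772 g

45.5772 g


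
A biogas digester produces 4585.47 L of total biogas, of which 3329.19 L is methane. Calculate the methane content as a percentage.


CH4% = V_CH4 / V_total * 100
= 3329.19 / 4585.47 * 100
= 72.6030%

72.6030%


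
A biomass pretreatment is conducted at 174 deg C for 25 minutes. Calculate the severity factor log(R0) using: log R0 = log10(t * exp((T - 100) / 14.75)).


logR0 = log10(t * exp((T - 100) / 14.75))
= log10(25 * exp((174 - 100) / 14.75))
= 3.5768

3.5768


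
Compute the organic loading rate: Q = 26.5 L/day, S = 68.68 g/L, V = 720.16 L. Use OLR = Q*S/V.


OLR = Q * S / V
= 26.5 * 68.68 / 720.16
= 2.5272 g/L/day

2.5272 g/L/day


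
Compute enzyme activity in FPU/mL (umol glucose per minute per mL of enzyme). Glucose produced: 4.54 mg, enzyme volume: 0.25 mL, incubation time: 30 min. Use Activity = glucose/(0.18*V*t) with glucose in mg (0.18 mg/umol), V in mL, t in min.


Activity = glucose_mg / (0.18 mg/umol * V_mL * t_min)
= 4.54 / (0.18 * 0.25 * 30)
= 3.3630 FPU/mL

3.3630 FPU/mL


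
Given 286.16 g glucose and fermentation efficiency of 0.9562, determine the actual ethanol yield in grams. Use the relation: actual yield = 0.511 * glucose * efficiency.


Actual ethanol: m = 0.511 * 286.16 * 0.9562
m = 139.8230 g

139.8230 g


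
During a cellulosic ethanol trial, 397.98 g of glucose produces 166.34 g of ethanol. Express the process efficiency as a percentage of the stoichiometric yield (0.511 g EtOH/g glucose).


Fermentation efficiency = (actual / (0.511 * glucose)) * 100
= (166.34 / (0.511 * 397.98)) * 100
= 81.7927%

81.7927%


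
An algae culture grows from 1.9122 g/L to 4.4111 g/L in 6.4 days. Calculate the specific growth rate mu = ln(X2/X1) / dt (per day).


mu = ln(X2/X1) / dt
= ln(4.4111/1.9122) / 6.4
= 0.1306 per day

0.1306 per day


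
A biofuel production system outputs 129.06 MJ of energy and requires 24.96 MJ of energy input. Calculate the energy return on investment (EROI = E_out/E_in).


EROI = E_out / E_in
= 129.06 / 24.96
= 5.1707

5.1707


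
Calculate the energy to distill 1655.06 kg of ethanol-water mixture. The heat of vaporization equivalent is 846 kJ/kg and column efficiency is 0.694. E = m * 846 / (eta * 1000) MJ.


E = m * 846 / (eta * 1000)
= 1655.06 * 846 / (0.694 * 1000)
= 2017.5515 MJ

2017.5515 MJ


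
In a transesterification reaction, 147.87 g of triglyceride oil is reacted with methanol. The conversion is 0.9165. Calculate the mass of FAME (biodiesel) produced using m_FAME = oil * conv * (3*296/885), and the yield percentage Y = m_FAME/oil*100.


m_FAME = oil * conv * (3 * 296 / 885) = oil * conv * (888/885)
= 147.87 * 0.9165 * 888 / 885
= 135.9823 g
Y = m_FAME / oil * 100 = conv * (888/885) * 100
= 0.9165 * 888 / 885 * 100
= 91.96%

135.9823 g FAME; Y = 91.96%


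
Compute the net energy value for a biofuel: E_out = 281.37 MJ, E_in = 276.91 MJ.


NEV = E_out - E_in
= 281.37 - 276.91
= 4.4600 MJ

4.4600 MJ


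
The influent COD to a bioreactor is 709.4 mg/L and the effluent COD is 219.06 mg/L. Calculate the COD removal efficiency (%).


eta = (COD_in - COD_out) / COD_in * 100
= (709.4 - 219.06) / 709.4 * 100
= 69.1204%

69.1204%


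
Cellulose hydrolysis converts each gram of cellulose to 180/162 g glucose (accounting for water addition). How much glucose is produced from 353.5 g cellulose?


glucose = cellulose * 180/162
= 353.5 * 180/162
= 392.7778 g

392.7778 g


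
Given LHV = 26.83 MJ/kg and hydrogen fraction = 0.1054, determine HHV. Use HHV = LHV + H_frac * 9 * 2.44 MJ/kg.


HHV = LHV + H_frac * 9 * 2.44
= 26.83 + 0.1054 * 9 * 2.44
= 29.1446 MJ/kg

29.1446 MJ/kg


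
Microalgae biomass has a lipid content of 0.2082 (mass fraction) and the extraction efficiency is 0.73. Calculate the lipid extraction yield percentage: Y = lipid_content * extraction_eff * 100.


Y = lipid_content * extraction_eff * 100
= 0.2082 * 0.73 * 100
= 15.1986%

15.1986%


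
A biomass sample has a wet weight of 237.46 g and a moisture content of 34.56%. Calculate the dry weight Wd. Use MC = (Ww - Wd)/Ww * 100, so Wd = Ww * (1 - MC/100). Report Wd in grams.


Wd = Ww * (1 - MC/100)
= 237.46 * (1 - 34.56/100)
= 155.3938 g

155.3938 g


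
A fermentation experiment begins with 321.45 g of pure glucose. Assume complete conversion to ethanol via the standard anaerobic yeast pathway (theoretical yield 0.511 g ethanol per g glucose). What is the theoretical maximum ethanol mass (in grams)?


Theoretical ethanol yield: m_EtOH = 0.511 * m_glucose
m_EtOH = 0.511 * 321.45 = 164.2610 g

164.2610 g


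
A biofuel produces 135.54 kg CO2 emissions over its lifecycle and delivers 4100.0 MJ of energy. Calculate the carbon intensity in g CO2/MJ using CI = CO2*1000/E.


CI = CO2 * 1000 / E
= 135.54 * 1000 / 4100.0
= 33.0585 g CO2/MJ

33.0585 g CO2/MJ


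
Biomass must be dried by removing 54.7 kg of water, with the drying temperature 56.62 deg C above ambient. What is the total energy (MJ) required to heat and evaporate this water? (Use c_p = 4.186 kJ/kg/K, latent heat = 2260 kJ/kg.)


E = m_water * (4.186 * dT + 2260) / 1000
= 54.7 * (4.186 * 56.62 + 2260) / 1000
= 136.5865 MJ

136.5865 MJ


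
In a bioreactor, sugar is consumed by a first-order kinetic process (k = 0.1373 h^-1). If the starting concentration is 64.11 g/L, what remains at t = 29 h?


S = S0 * exp(-k * t)
S = 64.11 * exp(-0.1373 * 29)
S = 1.1959 g/L

1.1959 g/L


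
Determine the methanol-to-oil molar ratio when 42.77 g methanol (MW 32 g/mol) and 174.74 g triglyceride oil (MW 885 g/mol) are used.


Molar ratio = n_MeOH / n_oil = (MeOH/32) / (oil/885) = (MeOH * 885) / (32 * oil)
= (42.77 * 885) / (32 * 174.74)
= 6.7692

6.7692


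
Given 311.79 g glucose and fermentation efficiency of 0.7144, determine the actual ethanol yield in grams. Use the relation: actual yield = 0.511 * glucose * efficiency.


Actual ethanol: m = 0.511 * 311.79 * 0.7144
m = 113.8216 g

113.8216 g


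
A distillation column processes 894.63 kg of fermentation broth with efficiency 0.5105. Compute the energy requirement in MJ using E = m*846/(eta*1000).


E = m * 846 / (eta * 1000)
= 894.63 * 846 / (0.5105 * 1000)
= 1482.5798 MJ

1482.5798 MJ


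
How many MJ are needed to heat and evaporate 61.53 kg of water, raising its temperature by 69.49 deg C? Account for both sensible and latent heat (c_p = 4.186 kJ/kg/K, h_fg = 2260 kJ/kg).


E = m_water * (4.186 * dT + 2260) / 1000
= 61.53 * (4.186 * 69.49 + 2260) / 1000
= 156.9560 MJ

156.9560 MJ


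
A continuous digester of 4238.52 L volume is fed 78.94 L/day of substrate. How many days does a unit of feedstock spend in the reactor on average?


HRT = V / Q
= 4238.52 / 78.94
= 53.6929 days

53.6929 days


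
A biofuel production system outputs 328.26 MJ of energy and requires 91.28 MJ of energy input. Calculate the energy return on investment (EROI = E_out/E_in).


EROI = E_out / E_in
= 328.26 / 91.28
= 3.5962

3.5962


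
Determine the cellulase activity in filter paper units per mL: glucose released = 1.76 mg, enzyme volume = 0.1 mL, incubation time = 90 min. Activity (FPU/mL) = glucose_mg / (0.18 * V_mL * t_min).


Activity = glucose_mg / (0.18 mg/umol * V_mL * t_min)
= 1.76 / (0.18 * 0.1 * 90)
= 1.0864 FPU/mL

1.0864 FPU/mL


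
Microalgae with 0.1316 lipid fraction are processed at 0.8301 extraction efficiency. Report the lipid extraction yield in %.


Y = lipid_content * extraction_eff * 100
= 0.1316 * 0.8301 * 100
= 10.9241%

10.9241%


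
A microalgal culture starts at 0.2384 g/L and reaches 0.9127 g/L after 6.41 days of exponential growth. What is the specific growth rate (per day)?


mu = ln(X2/X1) / dt
= ln(0.9127/0.2384) / 6.41
= 0.2094 per day

0.2094 per day


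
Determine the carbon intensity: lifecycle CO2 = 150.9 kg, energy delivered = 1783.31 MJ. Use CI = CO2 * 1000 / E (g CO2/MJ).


CI = CO2 * 1000 / E
= 150.9 * 1000 / 1783.31
= 84.6179 g CO2/MJ

84.6179 g CO2/MJ


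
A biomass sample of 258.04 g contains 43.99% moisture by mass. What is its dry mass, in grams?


Wd = Ww * (1 - MC/100)
= 258.04 * (1 - 43.99/100)
= 144.5282 g

144.5282 g


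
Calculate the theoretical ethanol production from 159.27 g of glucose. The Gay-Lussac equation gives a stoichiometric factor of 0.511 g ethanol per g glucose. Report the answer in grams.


Theoretical ethanol yield: m_EtOH = 0.511 * m_glucose
m_EtOH = 0.511 * 159.27 = 81.3870 g

81.3870 g


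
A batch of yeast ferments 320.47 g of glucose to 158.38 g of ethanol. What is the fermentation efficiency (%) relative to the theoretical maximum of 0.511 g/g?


Fermentation efficiency = (actual / (0.511 * glucose)) * 100
= (158.38 / (0.511 * 320.47)) * 100
= 96.7146%

96.7146%


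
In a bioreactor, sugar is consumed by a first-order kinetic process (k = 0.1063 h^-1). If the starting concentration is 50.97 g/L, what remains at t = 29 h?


S = S0 * exp(-k * t)
S = 50.97 * exp(-0.1063 * 29)
S = 2.3362 g/L

2.3362 g/L


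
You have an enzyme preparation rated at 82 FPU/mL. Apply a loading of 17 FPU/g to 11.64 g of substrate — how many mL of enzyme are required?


V = dosage * m_sub / activity
V = 17 * 11.64 / 82
V = 2.4132 mL

2.4132 mL


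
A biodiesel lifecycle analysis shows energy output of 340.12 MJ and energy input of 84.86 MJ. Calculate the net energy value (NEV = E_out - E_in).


NEV = E_out - E_in
= 340.12 - 84.86
= 255.2600 MJ

255.2600 MJ


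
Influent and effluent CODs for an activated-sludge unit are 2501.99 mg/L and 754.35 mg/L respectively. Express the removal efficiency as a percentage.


eta = (COD_in - COD_out) / COD_in * 100
= (2501.99 - 754.35) / 2501.99 * 100
= 69.8500%

69.8500%


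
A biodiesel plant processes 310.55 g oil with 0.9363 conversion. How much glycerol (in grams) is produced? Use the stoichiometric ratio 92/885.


glycerol = oil * conv * (92/885)
= 310.55 * 0.9363 * 92 / 885
= 30.2267 g

30.2267 g


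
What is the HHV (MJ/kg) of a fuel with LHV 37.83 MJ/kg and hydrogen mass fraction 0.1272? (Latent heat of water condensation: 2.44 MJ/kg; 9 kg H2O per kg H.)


HHV = LHV + H_frac * 9 * 2.44
= 37.83 + 0.1272 * 9 * 2.44
= 40.6233 MJ/kg

40.6233 MJ/kg


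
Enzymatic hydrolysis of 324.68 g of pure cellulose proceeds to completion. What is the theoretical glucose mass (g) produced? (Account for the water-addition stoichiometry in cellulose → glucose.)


glucose = cellulose * 180/162
= 324.68 * 180/162
= 360.7556 g

360.7556 g


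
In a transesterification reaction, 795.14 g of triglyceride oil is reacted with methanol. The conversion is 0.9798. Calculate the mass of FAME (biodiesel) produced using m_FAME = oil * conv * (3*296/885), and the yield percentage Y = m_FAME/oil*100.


m_FAME = oil * conv * (3 * 296 / 885) = oil * conv * (888/885)
= 795.14 * 0.9798 * 888 / 885
= 781.7191 g
Y = m_FAME / oil * 100 = conv * (888/885) * 100
= 0.9798 * 888 / 885 * 100
= 98.31%

781.7191 g FAME; Y = 98.31%


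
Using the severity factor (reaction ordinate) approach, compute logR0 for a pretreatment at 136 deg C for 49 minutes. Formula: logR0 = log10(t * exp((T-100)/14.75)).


logR0 = log10(t * exp((T - 100) / 14.75))
= log10(49 * exp((136 - 100) / 14.75))
= 2.7502

2.7502


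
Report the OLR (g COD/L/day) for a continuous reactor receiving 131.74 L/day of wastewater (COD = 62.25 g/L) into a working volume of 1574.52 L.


OLR = Q * S / V
= 131.74 * 62.25 / 1574.52
= 5.2085 g/L/day

5.2085 g/L/day


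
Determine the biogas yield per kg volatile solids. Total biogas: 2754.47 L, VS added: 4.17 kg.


Y = V / VS
= 2754.47 / 4.17
= 660.5444 L/kg VS

660.5444 L/kg VS


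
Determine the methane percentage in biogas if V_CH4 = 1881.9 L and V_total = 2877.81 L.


CH4% = V_CH4 / V_total * 100
= 1881.9 / 2877.81 * 100
= 65.3935%

65.3935%


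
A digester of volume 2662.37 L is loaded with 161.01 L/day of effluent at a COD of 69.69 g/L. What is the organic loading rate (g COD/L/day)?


OLR = Q * S / V
= 161.01 * 69.69 / 2662.37
= 4.2146 g/L/day

4.2146 g/L/day


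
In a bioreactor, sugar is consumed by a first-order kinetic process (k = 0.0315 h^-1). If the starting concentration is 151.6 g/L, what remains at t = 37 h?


S = S0 * exp(-k * t)
S = 151.6 * exp(-0.0315 * 37)
S = 47.2638 g/L

47.2638 g/L


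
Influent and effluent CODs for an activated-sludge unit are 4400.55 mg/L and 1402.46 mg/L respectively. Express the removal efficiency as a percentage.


eta = (COD_in - COD_out) / COD_in * 100
= (4400.55 - 1402.46) / 4400.55 * 100
= 68.1299%

68.1299%


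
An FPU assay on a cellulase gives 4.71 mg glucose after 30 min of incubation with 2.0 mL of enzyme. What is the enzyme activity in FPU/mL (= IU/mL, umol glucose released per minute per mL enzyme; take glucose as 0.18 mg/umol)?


Activity = glucose_mg / (0.18 mg/umol * V_mL * t_min)
= 4.71 / (0.18 * 2.0 * 30)
= 0.4361 FPU/mL

0.4361 FPU/mL


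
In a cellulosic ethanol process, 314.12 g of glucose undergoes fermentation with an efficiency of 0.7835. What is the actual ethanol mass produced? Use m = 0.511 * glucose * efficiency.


Actual ethanol: m = 0.511 * 314.12 * 0.7835
m = 125.7638 g

125.7638 g


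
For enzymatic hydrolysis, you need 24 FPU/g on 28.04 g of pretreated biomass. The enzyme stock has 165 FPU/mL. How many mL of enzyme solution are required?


V = dosage * m_sub / activity
V = 24 * 28.04 / 165
V = 4.0785 mL

4.0785 mL


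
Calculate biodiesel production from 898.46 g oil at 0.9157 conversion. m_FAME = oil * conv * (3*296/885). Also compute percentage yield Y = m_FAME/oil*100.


m_FAME = oil * conv * (3 * 296 / 885) = oil * conv * (888/885)
= 898.46 * 0.9157 * 888 / 885
= 825.5087 g
Y = m_FAME / oil * 100 = conv * (888/885) * 100
= 0.9157 * 888 / 885 * 100
= 91.88%

825.5087 g FAME; Y = 91.88%


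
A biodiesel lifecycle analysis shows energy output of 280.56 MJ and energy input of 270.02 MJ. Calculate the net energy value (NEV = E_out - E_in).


NEV = E_out - E_in
= 280.56 - 270.02
= 10.5400 MJ

10.5400 MJ


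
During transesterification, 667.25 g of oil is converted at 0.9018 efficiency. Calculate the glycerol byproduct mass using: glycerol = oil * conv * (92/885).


glycerol = oil * conv * (92/885)
= 667.25 * 0.9018 * 92 / 885
= 62.5523 g

62.5523 g


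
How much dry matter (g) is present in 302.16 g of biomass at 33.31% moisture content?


Wd = Ww * (1 - MC/100)
= 302.16 * (1 - 33.31/100)
= 201.5105 g

201.5105 g


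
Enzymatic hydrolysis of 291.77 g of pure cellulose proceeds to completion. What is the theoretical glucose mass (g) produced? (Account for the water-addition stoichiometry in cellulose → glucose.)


glucose = cellulose * 180/162
= 291.77 * 180/162
= 324.1889 g

324.1889 g


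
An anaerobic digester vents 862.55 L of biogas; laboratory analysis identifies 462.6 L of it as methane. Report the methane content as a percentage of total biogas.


CH4% = V_CH4 / V_total * 100
= 462.6 / 862.55 * 100
= 53.6317%

53.6317%


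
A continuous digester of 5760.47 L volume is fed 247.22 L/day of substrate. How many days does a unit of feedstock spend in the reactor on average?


HRT = V / Q
= 5760.47 / 247.22
= 23.3010 days

23.3010 days


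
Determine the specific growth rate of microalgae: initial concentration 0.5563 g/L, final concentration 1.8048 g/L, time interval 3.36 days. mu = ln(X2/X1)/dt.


mu = ln(X2/X1) / dt
= ln(1.8048/0.5563) / 3.36
= 0.3503 per day

0.3503 per day


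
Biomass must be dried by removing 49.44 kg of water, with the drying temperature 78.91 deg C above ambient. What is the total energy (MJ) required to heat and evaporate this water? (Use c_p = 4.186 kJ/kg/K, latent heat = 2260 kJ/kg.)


E = m_water * (4.186 * dT + 2260) / 1000
= 49.44 * (4.186 * 78.91 + 2260) / 1000
= 128.0653 MJ

128.0653 MJ


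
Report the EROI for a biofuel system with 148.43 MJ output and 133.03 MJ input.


EROI = E_out / E_in
= 148.43 / 133.03
= 1.1158

1.1158


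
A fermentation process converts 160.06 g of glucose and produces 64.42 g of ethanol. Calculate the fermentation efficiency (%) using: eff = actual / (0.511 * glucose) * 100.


Fermentation efficiency = (actual / (0.511 * glucose)) * 100
= (64.42 / (0.511 * 160.06)) * 100
= 78.7620%

78.7620%


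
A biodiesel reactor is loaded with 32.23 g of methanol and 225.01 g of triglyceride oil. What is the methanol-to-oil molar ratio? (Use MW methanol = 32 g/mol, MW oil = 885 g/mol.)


Molar ratio = n_MeOH / n_oil = (MeOH/32) / (oil/885) = (MeOH * 885) / (32 * oil)
= (32.23 * 885) / (32 * 225.01)
= 3.9614

3.9614


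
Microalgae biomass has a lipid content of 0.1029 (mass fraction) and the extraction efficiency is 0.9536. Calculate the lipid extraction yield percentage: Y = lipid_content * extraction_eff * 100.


Y = lipid_content * extraction_eff * 100
= 0.1029 * 0.9536 * 100
= 9.8125%

9.8125%


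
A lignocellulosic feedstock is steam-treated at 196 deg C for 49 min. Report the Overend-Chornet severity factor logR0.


logR0 = log10(t * exp((T - 100) / 14.75))
= log10(49 * exp((196 - 100) / 14.75))
= 4.5168

4.5168


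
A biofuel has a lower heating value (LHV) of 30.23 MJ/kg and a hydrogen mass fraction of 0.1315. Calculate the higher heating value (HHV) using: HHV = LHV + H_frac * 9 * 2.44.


HHV = LHV + H_frac * 9 * 2.44
= 30.23 + 0.1315 * 9 * 2.44
= 33.1177 MJ/kg

33.1177 MJ/kg


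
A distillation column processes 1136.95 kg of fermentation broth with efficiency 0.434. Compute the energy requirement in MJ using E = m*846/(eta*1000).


E = m * 846 / (eta * 1000)
= 1136.95 * 846 / (0.434 * 1000)
= 2216.2666 MJ

2216.2666 MJ


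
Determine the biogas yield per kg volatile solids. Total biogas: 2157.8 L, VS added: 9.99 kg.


Y = V / VS
= 2157.8 / 9.99
= 215.9960 L/kg VS

215.9960 L/kg VS


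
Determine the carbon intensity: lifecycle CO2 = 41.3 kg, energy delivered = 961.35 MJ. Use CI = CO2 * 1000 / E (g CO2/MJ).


CI = CO2 * 1000 / E
= 41.3 * 1000 / 961.35
= 42.9604 g CO2/MJ

42.9604 g CO2/MJ


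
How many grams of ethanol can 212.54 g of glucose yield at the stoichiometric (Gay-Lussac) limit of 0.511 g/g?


Theoretical ethanol yield: m_EtOH = 0.511 * m_glucose
m_EtOH = 0.511 * 212.54 = 108.6079 g

108.6079 g


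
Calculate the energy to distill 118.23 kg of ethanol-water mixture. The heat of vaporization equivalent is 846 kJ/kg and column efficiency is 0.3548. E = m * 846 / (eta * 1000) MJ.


E = m * 846 / (eta * 1000)
= 118.23 * 846 / (0.3548 * 1000)
= 281.9126 MJ

281.9126 MJ


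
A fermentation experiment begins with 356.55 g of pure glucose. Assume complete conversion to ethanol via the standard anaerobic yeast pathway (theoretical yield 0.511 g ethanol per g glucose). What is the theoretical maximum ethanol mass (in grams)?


Theoretical ethanol yield: m_EtOH = 0.511 * m_glucose
m_EtOH = 0.511 * 356.55 = 182.1971 g

182.1971 g


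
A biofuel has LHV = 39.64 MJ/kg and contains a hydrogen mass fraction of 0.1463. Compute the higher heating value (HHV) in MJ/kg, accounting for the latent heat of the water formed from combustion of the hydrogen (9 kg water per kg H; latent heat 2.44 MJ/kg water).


HHV = LHV + H_frac * 9 * 2.44
= 39.64 + 0.1463 * 9 * 2.44
= 42.8527 MJ/kg

42.8527 MJ/kg


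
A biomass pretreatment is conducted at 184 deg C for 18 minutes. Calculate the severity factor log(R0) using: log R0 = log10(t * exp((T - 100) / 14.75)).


logR0 = log10(t * exp((T - 100) / 14.75))
= log10(18 * exp((184 - 100) / 14.75))
= 3.7285

3.7285


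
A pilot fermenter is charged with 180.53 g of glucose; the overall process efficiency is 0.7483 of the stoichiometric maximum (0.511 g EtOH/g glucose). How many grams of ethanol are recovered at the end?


Actual ethanol: m = 0.511 * 180.53 * 0.7483
m = 69.0313 g

69.0313 g


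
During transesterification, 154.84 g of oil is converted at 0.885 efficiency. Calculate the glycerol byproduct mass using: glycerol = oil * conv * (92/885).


glycerol = oil * conv * (92/885)
= 154.84 * 0.885 * 92 / 885
= 14.2453 g

14.2453 g


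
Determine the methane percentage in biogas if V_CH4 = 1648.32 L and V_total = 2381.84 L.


CH4% = V_CH4 / V_total * 100
= 1648.32 / 2381.84 * 100
= 69.2036%

69.2036%


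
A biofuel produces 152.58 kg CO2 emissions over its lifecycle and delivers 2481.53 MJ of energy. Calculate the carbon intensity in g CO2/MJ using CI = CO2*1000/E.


CI = CO2 * 1000 / E
= 152.58 * 1000 / 2481.53
= 61.4863 g CO2/MJ

61.4863 g CO2/MJ


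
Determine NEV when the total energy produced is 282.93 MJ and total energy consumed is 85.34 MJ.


NEV = E_out - E_in
= 282.93 - 85.34
= 197.5900 MJ

197.5900 MJ


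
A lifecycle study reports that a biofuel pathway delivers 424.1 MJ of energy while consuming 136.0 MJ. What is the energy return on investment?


EROI = E_out / E_in
= 424.1 / 136.0
= 3.1184

3.1184


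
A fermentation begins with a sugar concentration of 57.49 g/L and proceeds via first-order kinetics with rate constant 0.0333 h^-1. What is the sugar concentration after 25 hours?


S = S0 * exp(-k * t)
S = 57.49 * exp(-0.0333 * 25)
S = 25.0059 g/L

25.0059 g/L


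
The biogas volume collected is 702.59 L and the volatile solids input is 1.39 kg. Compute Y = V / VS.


Y = V / VS
= 702.59 / 1.39
= 505.4604 L/kg VS

505.4604 L/kg VS


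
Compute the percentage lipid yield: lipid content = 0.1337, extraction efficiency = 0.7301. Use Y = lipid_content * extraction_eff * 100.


Y = lipid_content * extraction_eff * 100
= 0.1337 * 0.7301 * 100
= 9.7614%

9.7614%


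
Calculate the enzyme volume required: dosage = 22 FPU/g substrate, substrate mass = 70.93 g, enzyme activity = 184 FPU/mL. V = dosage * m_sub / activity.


V = dosage * m_sub / activity
V = 22 * 70.93 / 184
V = 8.4808 mL

8.4808 mL


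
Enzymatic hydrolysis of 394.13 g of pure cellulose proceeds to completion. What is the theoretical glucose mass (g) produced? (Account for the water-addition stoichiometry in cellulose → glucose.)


glucose = cellulose * 180/162
= 394.13 * 180/162
= 437.9222 g

437.9222 g


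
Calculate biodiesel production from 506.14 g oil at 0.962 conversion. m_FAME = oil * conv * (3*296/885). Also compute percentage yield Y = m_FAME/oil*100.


m_FAME = oil * conv * (3 * 296 / 885) = oil * conv * (888/885)
= 506.14 * 0.962 * 888 / 885
= 488.5572 g
Y = m_FAME / oil * 100 = conv * (888/885) * 100
= 0.962 * 888 / 885 * 100
= 96.53%

488.5572 g FAME; Y = 96.53%


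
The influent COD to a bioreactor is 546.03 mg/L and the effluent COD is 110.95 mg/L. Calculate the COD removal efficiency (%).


eta = (COD_in - COD_out) / COD_in * 100
= (546.03 - 110.95) / 546.03 * 100
= 79.6806%

79.6806%


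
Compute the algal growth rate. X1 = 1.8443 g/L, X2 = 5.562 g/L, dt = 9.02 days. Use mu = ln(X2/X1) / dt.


mu = ln(X2/X1) / dt
= ln(5.562/1.8443) / 9.02
= 0.1224 per day

0.1224 per day


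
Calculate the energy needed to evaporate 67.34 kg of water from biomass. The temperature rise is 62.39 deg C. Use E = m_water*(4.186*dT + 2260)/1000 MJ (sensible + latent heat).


E = m_water * (4.186 * dT + 2260) / 1000
= 67.34 * (4.186 * 62.39 + 2260) / 1000
= 169.7752 MJ

169.7752 MJ


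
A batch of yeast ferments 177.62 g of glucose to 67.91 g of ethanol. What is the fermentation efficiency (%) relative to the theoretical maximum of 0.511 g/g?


Fermentation efficiency = (actual / (0.511 * glucose)) * 100
= (67.91 / (0.511 * 177.62)) * 100
= 74.8206%

74.8206%


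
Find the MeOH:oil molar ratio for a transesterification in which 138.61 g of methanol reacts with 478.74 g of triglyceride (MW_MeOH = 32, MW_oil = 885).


Molar ratio = n_MeOH / n_oil = (MeOH/32) / (oil/885) = (MeOH * 885) / (32 * oil)
= (138.61 * 885) / (32 * 478.74)
= 8.0073

8.0073


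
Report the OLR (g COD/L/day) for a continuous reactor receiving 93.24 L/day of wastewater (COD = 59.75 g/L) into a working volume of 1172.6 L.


OLR = Q * S / V
= 93.24 * 59.75 / 1172.6
= 4.7511 g/L/day

4.7511 g/L/day


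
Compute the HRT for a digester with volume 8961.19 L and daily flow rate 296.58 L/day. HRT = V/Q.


HRT = V / Q
= 8961.19 / 296.58
= 30.2151 days

30.2151 days


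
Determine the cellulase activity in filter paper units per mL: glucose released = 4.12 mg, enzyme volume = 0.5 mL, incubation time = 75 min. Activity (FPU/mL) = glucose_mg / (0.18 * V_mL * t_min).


Activity = glucose_mg / (0.18 mg/umol * V_mL * t_min)
= 4.12 / (0.18 * 0.5 * 75)
= 0.6104 FPU/mL

0.6104 FPU/mL


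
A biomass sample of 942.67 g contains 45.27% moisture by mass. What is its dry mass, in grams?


Wd = Ww * (1 - MC/100)
= 942.67 * (1 - 45.27/100)
= 515.9233 g

515.9233 g


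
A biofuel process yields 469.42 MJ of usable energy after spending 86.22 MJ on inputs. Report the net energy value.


NEV = E_out - E_in
= 469.42 - 86.22
= 383.2000 MJ

383.2000 MJ


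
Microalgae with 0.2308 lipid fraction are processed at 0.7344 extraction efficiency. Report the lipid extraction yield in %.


Y = lipid_content * extraction_eff * 100
= 0.2308 * 0.7344 * 100
= 16.9500%

16.9500%


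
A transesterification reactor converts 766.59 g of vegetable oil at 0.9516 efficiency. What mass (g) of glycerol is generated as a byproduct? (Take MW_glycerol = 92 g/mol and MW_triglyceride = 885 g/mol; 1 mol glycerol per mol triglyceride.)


glycerol = oil * conv * (92/885)
= 766.59 * 0.9516 * 92 / 885
= 75.8337 g

75.8337 g


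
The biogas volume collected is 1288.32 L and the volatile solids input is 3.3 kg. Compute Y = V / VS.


Y = V / VS
= 1288.32 / 3.3
= 390.4000 L/kg VS

390.4000 L/kg VS


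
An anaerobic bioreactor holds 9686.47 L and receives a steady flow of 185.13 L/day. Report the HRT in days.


HRT = V / Q
= 9686.47 / 185.13
= 52.3225 days

52.3225 days


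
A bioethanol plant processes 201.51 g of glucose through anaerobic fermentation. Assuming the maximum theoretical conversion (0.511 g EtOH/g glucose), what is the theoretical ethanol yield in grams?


Theoretical ethanol yield: m_EtOH = 0.511 * m_glucose
m_EtOH = 0.511 * 201.51 = 102.9716 g

102.9716 g


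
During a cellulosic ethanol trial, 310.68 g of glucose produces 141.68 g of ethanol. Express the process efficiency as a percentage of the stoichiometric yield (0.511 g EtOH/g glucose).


Fermentation efficiency = (actual / (0.511 * glucose)) * 100
= (141.68 / (0.511 * 310.68)) * 100
= 89.2430%

89.2430%


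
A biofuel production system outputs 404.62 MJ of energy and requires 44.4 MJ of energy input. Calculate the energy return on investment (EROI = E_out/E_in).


EROI = E_out / E_in
= 404.62 / 44.4
= 9.1131

9.1131


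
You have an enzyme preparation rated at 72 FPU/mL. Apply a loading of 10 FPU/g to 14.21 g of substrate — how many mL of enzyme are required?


V = dosage * m_sub / activity
V = 10 * 14.21 / 72
V = 1.9736 mL

1.9736 mL


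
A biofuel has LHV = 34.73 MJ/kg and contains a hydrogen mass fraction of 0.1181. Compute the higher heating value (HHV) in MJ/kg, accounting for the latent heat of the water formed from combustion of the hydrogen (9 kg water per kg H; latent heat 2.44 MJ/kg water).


HHV = LHV + H_frac * 9 * 2.44
= 34.73 + 0.1181 * 9 * 2.44
= 37.3235 MJ/kg

37.3235 MJ/kg


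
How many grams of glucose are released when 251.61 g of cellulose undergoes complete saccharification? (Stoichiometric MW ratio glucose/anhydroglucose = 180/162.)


glucose = cellulose * 180/162
= 251.61 * 180/162
= 279.5667 g

279.5667 g


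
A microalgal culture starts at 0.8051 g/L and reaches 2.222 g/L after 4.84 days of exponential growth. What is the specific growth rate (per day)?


mu = ln(X2/X1) / dt
= ln(2.222/0.8051) / 4.84
= 0.2098 per day

0.2098 per day


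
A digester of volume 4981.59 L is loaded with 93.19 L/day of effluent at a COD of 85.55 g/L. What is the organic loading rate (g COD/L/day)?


OLR = Q * S / V
= 93.19 * 85.55 / 4981.59
= 1.6004 g/L/day

1.6004 g/L/day


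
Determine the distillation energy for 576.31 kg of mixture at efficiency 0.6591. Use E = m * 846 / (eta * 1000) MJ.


E = m * 846 / (eta * 1000)
= 576.31 * 846 / (0.6591 * 1000)
= 739.7334 MJ

739.7334 MJ


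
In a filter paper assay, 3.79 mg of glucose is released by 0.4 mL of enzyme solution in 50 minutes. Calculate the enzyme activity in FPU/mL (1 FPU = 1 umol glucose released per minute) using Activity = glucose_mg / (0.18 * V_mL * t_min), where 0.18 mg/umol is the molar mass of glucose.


Activity = glucose_mg / (0.18 mg/umol * V_mL * t_min)
= 3.79 / (0.18 * 0.4 * 50)
= 1.0528 FPU/mL

1.0528 FPU/mL


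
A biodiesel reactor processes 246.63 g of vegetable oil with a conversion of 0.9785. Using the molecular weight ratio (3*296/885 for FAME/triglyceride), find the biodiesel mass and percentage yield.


m_FAME = oil * conv * (3 * 296 / 885) = oil * conv * (888/885)
= 246.63 * 0.9785 * 888 / 885
= 242.1455 g
Y = m_FAME / oil * 100 = conv * (888/885) * 100
= 0.9785 * 888 / 885 * 100
= 98.18%

242.1455 g FAME; Y = 98.18%


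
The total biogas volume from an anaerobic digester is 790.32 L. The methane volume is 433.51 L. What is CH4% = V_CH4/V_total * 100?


CH4% = V_CH4 / V_total * 100
= 433.51 / 790.32 * 100
= 54.8525%

54.8525%
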